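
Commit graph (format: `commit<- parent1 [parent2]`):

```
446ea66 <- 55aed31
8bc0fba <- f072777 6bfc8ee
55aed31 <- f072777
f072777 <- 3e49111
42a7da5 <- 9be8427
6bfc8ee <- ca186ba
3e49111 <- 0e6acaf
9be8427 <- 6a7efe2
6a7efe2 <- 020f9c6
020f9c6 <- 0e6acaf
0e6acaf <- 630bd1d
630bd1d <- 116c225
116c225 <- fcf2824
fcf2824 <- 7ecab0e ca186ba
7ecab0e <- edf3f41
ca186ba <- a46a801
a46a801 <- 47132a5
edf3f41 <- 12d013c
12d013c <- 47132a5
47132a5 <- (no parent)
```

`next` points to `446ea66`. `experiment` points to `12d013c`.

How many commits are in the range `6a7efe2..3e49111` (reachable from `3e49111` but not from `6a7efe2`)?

Reachable from 3e49111: {0e6acaf, 116c225, 12d013c, 3e49111, 47132a5, 630bd1d, 7ecab0e, a46a801, ca186ba, edf3f41, fcf2824}.
Reachable from 6a7efe2: {020f9c6, 0e6acaf, 116c225, 12d013c, 47132a5, 630bd1d, 6a7efe2, 7ecab0e, a46a801, ca186ba, edf3f41, fcf2824}.
In 3e49111's history but not 6a7efe2's: {3e49111} — 1 commit.

1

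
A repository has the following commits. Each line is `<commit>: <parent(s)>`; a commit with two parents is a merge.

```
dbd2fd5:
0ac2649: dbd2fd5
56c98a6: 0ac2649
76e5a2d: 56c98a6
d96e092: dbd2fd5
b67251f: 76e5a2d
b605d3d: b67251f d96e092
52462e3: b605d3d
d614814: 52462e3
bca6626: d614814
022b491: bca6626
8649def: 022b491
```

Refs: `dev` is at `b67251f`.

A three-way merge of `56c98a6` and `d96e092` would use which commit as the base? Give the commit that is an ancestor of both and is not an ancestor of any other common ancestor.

dbd2fd5

Ancestors of 56c98a6: {0ac2649, 56c98a6, dbd2fd5}.
Ancestors of d96e092: {d96e092, dbd2fd5}.
Common ancestors: {dbd2fd5}.
The only common ancestor is dbd2fd5, so it is the merge base.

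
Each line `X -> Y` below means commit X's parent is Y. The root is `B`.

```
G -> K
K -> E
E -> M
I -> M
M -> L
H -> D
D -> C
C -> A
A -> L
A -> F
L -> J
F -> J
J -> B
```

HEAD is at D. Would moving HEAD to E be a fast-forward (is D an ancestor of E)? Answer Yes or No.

No

A fast-forward from D to E is possible iff D is an ancestor of E.
Ancestors of E: {B, E, J, L, M}.
D is not among them, so fast-forward is not possible.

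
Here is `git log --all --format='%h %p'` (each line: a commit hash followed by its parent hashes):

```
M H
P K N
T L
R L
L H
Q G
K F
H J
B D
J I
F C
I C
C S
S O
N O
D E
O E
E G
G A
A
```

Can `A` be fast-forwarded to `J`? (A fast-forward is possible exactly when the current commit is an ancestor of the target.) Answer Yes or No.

A fast-forward from A to J is possible iff A is an ancestor of J.
Ancestors of J: {A, C, E, G, I, J, O, S}.
A is among them, so fast-forward is possible.

Yes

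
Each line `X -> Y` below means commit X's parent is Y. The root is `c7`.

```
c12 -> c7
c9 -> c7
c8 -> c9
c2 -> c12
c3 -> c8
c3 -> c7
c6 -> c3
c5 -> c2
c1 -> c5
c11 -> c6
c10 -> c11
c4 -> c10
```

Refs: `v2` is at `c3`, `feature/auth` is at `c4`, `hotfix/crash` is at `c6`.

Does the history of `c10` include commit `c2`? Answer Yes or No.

No

Ancestors of c10: {c10, c11, c3, c6, c7, c8, c9}.
c2 is not in that set, so it is not an ancestor of c10.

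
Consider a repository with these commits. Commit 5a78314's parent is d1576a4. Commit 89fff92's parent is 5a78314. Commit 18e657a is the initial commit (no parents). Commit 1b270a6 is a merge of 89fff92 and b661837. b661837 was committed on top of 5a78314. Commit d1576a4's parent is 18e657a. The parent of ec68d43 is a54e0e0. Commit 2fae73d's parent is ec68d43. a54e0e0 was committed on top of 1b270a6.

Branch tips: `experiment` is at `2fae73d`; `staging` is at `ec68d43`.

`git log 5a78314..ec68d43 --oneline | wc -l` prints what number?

Reachable from ec68d43: {18e657a, 1b270a6, 5a78314, 89fff92, a54e0e0, b661837, d1576a4, ec68d43}.
Reachable from 5a78314: {18e657a, 5a78314, d1576a4}.
In ec68d43's history but not 5a78314's: {1b270a6, 89fff92, a54e0e0, b661837, ec68d43} — 5 commits.

5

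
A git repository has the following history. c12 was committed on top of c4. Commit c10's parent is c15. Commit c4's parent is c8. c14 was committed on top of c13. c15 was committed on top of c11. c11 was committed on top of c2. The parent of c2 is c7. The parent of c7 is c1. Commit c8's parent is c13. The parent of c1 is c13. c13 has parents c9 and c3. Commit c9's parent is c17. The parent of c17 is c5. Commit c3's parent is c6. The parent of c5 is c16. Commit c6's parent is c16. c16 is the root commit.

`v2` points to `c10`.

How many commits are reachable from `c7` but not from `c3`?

Reachable from c7: {c1, c13, c16, c17, c3, c5, c6, c7, c9}.
Reachable from c3: {c16, c3, c6}.
In c7's history but not c3's: {c1, c13, c17, c5, c7, c9} — 6 commits.

6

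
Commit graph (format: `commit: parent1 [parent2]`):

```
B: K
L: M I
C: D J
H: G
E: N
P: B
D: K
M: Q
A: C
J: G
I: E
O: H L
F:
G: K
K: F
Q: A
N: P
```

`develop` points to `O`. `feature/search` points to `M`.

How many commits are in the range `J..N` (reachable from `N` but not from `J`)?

3

Reachable from N: {B, F, K, N, P}.
Reachable from J: {F, G, J, K}.
In N's history but not J's: {B, N, P} — 3 commits.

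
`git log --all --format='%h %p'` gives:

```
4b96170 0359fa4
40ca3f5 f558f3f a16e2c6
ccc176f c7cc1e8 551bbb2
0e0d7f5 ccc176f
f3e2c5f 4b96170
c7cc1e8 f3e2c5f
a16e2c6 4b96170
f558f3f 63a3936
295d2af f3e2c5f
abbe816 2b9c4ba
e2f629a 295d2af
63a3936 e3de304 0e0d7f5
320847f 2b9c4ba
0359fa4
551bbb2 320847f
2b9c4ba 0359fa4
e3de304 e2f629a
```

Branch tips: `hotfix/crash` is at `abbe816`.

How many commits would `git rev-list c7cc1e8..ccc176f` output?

Reachable from ccc176f: {0359fa4, 2b9c4ba, 320847f, 4b96170, 551bbb2, c7cc1e8, ccc176f, f3e2c5f}.
Reachable from c7cc1e8: {0359fa4, 4b96170, c7cc1e8, f3e2c5f}.
In ccc176f's history but not c7cc1e8's: {2b9c4ba, 320847f, 551bbb2, ccc176f} — 4 commits.

4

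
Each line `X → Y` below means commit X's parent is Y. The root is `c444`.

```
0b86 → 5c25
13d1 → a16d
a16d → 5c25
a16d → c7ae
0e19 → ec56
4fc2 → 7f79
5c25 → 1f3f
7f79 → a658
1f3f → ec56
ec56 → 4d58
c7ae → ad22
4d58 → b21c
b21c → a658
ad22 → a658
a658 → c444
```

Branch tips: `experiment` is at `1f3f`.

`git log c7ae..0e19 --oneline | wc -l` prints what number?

Reachable from 0e19: {0e19, 4d58, a658, b21c, c444, ec56}.
Reachable from c7ae: {a658, ad22, c444, c7ae}.
In 0e19's history but not c7ae's: {0e19, 4d58, b21c, ec56} — 4 commits.

4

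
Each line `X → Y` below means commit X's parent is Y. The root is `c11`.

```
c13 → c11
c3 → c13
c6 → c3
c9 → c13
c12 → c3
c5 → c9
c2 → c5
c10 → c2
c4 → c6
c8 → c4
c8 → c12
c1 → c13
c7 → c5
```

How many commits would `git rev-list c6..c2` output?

3

Reachable from c2: {c11, c13, c2, c5, c9}.
Reachable from c6: {c11, c13, c3, c6}.
In c2's history but not c6's: {c2, c5, c9} — 3 commits.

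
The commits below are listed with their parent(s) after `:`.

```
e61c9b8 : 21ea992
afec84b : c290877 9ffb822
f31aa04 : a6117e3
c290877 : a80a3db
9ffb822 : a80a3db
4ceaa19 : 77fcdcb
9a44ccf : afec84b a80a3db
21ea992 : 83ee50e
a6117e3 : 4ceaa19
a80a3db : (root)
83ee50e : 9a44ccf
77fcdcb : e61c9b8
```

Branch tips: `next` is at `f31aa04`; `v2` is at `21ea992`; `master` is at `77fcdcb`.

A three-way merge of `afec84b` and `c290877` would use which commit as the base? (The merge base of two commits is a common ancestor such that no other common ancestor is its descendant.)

c290877

Ancestors of afec84b: {9ffb822, a80a3db, afec84b, c290877}.
Ancestors of c290877: {a80a3db, c290877}.
Common ancestors: {a80a3db, c290877}.
Among these, c290877 is not an ancestor of any other common ancestor — it is the merge base.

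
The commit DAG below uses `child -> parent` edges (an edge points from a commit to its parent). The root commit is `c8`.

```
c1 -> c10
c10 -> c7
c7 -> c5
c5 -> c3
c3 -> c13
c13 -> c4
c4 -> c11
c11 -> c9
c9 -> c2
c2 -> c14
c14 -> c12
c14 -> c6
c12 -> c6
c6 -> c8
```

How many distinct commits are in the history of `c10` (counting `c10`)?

Walking parent pointers from c10: reachable set = {c10, c11, c12, c13, c14, c2, c3, c4, c5, c6, c7, c8, c9}.
That is 13 commits.

13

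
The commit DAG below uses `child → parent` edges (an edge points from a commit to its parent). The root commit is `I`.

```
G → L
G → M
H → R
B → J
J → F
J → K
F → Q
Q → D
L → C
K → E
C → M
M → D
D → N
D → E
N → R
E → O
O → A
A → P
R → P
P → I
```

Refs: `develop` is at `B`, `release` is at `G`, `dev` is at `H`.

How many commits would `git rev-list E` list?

5

Walking parent pointers from E: reachable set = {A, E, I, O, P}.
That is 5 commits.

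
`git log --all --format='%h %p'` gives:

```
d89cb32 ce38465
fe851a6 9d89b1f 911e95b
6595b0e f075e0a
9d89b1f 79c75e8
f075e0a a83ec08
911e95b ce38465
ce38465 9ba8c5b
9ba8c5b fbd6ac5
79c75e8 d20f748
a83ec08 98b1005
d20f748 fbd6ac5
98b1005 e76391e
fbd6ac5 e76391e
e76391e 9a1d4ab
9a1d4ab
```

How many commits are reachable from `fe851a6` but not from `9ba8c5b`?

Reachable from fe851a6: {79c75e8, 911e95b, 9a1d4ab, 9ba8c5b, 9d89b1f, ce38465, d20f748, e76391e, fbd6ac5, fe851a6}.
Reachable from 9ba8c5b: {9a1d4ab, 9ba8c5b, e76391e, fbd6ac5}.
In fe851a6's history but not 9ba8c5b's: {79c75e8, 911e95b, 9d89b1f, ce38465, d20f748, fe851a6} — 6 commits.

6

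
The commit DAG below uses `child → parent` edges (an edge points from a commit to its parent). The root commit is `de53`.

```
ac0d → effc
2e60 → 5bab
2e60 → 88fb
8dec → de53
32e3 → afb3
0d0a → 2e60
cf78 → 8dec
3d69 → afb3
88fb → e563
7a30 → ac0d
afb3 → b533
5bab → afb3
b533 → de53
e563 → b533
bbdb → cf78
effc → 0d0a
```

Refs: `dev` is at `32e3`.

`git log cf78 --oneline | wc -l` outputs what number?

3

Walking parent pointers from cf78: reachable set = {8dec, cf78, de53}.
That is 3 commits.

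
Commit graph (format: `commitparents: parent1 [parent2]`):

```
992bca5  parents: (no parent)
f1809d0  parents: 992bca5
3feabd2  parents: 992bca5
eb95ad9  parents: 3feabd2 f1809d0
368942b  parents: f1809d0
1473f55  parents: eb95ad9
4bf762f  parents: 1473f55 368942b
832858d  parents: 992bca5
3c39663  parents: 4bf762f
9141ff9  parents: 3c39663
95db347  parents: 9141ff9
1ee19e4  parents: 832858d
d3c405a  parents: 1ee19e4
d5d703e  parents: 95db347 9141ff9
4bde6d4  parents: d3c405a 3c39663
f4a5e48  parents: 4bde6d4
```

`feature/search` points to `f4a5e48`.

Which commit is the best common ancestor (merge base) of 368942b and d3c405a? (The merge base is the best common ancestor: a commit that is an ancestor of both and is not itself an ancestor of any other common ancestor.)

Ancestors of 368942b: {368942b, 992bca5, f1809d0}.
Ancestors of d3c405a: {1ee19e4, 832858d, 992bca5, d3c405a}.
Common ancestors: {992bca5}.
The only common ancestor is 992bca5, so it is the merge base.

992bca5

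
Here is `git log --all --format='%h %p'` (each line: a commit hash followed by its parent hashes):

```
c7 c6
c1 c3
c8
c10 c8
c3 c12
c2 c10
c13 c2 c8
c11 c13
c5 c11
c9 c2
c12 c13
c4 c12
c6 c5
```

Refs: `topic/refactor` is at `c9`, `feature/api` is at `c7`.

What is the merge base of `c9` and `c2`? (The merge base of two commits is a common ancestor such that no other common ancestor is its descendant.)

Ancestors of c9: {c10, c2, c8, c9}.
Ancestors of c2: {c10, c2, c8}.
Common ancestors: {c10, c2, c8}.
Among these, c2 is not an ancestor of any other common ancestor — it is the merge base.

c2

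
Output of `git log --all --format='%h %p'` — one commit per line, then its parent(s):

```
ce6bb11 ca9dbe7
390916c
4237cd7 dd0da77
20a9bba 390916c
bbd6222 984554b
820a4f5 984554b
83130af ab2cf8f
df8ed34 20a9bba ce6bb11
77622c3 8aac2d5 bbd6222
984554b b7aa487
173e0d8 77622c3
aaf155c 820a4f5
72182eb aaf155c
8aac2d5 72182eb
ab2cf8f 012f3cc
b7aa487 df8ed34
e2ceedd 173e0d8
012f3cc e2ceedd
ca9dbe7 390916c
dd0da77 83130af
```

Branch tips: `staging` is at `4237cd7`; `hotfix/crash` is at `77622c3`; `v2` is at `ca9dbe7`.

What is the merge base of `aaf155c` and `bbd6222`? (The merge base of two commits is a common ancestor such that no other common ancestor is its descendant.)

Ancestors of aaf155c: {20a9bba, 390916c, 820a4f5, 984554b, aaf155c, b7aa487, ca9dbe7, ce6bb11, df8ed34}.
Ancestors of bbd6222: {20a9bba, 390916c, 984554b, b7aa487, bbd6222, ca9dbe7, ce6bb11, df8ed34}.
Common ancestors: {20a9bba, 390916c, 984554b, b7aa487, ca9dbe7, ce6bb11, df8ed34}.
Among these, 984554b is not an ancestor of any other common ancestor — it is the merge base.

984554b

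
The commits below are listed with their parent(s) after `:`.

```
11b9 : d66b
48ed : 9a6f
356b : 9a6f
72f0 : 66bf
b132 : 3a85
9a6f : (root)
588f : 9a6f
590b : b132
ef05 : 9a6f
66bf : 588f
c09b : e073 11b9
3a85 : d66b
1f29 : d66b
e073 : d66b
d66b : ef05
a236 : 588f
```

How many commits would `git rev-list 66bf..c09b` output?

5

Reachable from c09b: {11b9, 9a6f, c09b, d66b, e073, ef05}.
Reachable from 66bf: {588f, 66bf, 9a6f}.
In c09b's history but not 66bf's: {11b9, c09b, d66b, e073, ef05} — 5 commits.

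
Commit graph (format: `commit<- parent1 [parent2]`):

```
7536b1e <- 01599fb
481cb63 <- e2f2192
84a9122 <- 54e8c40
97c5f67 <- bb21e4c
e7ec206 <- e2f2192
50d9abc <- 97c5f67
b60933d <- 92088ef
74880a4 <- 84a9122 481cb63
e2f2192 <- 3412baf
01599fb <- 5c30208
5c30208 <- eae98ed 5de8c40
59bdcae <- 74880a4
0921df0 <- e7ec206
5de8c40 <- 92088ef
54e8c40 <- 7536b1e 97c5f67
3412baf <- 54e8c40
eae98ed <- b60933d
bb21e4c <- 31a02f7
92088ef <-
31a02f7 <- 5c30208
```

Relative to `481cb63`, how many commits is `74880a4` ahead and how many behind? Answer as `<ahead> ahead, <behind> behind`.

2 ahead, 0 behind

Reachable from 74880a4: {01599fb, 31a02f7, 3412baf, 481cb63, 54e8c40, 5c30208, 5de8c40, 74880a4, 7536b1e, 84a9122, 92088ef, 97c5f67, b60933d, bb21e4c, e2f2192, eae98ed}.
Reachable from 481cb63: {01599fb, 31a02f7, 3412baf, 481cb63, 54e8c40, 5c30208, 5de8c40, 7536b1e, 92088ef, 97c5f67, b60933d, bb21e4c, e2f2192, eae98ed}.
Only in 74880a4's history (ahead): {74880a4, 84a9122} — 2.
Only in 481cb63's history (behind): {} — 0.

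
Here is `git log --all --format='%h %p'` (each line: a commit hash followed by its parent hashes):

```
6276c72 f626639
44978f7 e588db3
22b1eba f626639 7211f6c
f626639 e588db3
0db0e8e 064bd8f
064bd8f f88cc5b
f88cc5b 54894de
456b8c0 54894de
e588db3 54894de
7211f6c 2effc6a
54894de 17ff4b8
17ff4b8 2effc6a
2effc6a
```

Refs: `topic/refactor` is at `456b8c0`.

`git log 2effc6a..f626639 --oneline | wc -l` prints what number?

Reachable from f626639: {17ff4b8, 2effc6a, 54894de, e588db3, f626639}.
Reachable from 2effc6a: {2effc6a}.
In f626639's history but not 2effc6a's: {17ff4b8, 54894de, e588db3, f626639} — 4 commits.

4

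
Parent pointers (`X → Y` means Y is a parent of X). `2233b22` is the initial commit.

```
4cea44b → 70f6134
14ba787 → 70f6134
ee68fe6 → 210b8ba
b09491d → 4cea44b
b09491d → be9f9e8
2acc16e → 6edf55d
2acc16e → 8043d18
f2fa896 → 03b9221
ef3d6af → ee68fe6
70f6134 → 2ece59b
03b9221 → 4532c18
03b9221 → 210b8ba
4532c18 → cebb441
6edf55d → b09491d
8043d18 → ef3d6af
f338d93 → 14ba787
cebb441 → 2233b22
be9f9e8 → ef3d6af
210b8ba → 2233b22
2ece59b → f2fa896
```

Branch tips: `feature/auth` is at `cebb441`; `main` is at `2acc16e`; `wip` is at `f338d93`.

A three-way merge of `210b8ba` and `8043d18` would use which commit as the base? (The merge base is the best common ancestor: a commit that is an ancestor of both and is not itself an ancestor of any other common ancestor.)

Ancestors of 210b8ba: {210b8ba, 2233b22}.
Ancestors of 8043d18: {210b8ba, 2233b22, 8043d18, ee68fe6, ef3d6af}.
Common ancestors: {210b8ba, 2233b22}.
Among these, 210b8ba is not an ancestor of any other common ancestor — it is the merge base.

210b8ba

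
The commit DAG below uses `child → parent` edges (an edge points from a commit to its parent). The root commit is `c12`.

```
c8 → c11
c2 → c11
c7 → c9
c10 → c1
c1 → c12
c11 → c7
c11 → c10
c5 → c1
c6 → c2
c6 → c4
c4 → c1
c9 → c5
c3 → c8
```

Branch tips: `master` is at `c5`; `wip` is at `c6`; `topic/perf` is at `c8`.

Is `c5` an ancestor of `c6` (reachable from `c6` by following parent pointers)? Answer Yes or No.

Yes

Ancestors of c6 (commits reachable by following parents): {c1, c10, c11, c12, c2, c4, c5, c6, c7, c9}.
c5 is in that set, so it is an ancestor of c6.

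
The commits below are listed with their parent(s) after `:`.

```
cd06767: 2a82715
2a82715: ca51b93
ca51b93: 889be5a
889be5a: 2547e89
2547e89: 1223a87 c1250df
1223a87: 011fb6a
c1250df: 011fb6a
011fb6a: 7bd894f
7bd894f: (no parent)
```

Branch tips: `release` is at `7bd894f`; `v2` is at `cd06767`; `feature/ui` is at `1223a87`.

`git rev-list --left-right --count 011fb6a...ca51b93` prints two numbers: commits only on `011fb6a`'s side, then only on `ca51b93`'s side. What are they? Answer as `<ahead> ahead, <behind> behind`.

0 ahead, 5 behind

Reachable from 011fb6a: {011fb6a, 7bd894f}.
Reachable from ca51b93: {011fb6a, 1223a87, 2547e89, 7bd894f, 889be5a, c1250df, ca51b93}.
Only in 011fb6a's history (ahead): {} — 0.
Only in ca51b93's history (behind): {1223a87, 2547e89, 889be5a, c1250df, ca51b93} — 5.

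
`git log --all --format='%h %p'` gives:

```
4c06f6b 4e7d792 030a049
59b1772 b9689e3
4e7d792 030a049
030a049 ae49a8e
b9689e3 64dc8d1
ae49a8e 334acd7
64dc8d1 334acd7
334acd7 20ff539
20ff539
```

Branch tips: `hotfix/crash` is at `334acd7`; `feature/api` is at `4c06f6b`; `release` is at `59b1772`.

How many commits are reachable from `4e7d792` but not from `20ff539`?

4

Reachable from 4e7d792: {030a049, 20ff539, 334acd7, 4e7d792, ae49a8e}.
Reachable from 20ff539: {20ff539}.
In 4e7d792's history but not 20ff539's: {030a049, 334acd7, 4e7d792, ae49a8e} — 4 commits.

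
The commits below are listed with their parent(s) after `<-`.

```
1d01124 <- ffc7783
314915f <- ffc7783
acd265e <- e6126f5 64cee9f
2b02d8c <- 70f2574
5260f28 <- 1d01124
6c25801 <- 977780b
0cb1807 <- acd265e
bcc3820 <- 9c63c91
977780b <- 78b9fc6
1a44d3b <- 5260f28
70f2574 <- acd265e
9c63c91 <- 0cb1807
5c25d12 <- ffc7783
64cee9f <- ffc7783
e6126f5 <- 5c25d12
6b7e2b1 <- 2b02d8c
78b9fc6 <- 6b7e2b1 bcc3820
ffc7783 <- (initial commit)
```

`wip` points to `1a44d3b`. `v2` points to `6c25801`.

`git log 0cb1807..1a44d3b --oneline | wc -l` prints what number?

3

Reachable from 1a44d3b: {1a44d3b, 1d01124, 5260f28, ffc7783}.
Reachable from 0cb1807: {0cb1807, 5c25d12, 64cee9f, acd265e, e6126f5, ffc7783}.
In 1a44d3b's history but not 0cb1807's: {1a44d3b, 1d01124, 5260f28} — 3 commits.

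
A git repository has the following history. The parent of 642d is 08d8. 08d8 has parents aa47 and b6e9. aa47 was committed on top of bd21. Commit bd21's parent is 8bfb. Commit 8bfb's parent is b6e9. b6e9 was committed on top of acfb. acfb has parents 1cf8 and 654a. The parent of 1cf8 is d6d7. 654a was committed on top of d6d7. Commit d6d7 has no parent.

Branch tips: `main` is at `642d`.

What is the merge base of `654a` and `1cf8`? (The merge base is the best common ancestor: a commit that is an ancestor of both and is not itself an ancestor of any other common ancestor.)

d6d7

Ancestors of 654a: {654a, d6d7}.
Ancestors of 1cf8: {1cf8, d6d7}.
Common ancestors: {d6d7}.
The only common ancestor is d6d7, so it is the merge base.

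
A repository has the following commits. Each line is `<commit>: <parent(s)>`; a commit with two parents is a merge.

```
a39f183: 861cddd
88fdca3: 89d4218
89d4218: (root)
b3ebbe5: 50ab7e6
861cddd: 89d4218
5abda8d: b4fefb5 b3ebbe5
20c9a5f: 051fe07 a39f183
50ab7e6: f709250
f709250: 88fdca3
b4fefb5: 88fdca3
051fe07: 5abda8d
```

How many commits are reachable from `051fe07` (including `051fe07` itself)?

8

Walking parent pointers from 051fe07: reachable set = {051fe07, 50ab7e6, 5abda8d, 88fdca3, 89d4218, b3ebbe5, b4fefb5, f709250}.
That is 8 commits.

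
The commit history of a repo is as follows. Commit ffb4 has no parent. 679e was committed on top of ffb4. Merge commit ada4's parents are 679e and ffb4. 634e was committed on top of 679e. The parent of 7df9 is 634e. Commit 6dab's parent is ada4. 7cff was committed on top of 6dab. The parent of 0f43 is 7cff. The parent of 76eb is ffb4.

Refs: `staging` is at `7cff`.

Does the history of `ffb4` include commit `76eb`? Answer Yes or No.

Ancestors of ffb4: {ffb4}.
76eb is not in that set, so it is not an ancestor of ffb4.

No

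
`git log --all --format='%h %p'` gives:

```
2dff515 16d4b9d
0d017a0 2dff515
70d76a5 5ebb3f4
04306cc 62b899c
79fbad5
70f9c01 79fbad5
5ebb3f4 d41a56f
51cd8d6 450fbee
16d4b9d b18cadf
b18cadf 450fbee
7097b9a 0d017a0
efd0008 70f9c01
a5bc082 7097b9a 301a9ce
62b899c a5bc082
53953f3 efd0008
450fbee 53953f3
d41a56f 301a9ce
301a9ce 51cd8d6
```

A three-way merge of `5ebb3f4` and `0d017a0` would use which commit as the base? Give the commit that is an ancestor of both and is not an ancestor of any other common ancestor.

450fbee

Ancestors of 5ebb3f4: {301a9ce, 450fbee, 51cd8d6, 53953f3, 5ebb3f4, 70f9c01, 79fbad5, d41a56f, efd0008}.
Ancestors of 0d017a0: {0d017a0, 16d4b9d, 2dff515, 450fbee, 53953f3, 70f9c01, 79fbad5, b18cadf, efd0008}.
Common ancestors: {450fbee, 53953f3, 70f9c01, 79fbad5, efd0008}.
Among these, 450fbee is not an ancestor of any other common ancestor — it is the merge base.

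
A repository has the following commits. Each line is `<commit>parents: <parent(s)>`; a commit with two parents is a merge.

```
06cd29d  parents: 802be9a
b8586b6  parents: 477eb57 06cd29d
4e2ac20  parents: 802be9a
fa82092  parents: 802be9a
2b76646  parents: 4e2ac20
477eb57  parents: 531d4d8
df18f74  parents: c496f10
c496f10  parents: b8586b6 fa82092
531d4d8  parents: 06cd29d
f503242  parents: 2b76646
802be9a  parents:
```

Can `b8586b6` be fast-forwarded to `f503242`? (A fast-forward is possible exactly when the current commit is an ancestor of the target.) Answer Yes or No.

A fast-forward from b8586b6 to f503242 is possible iff b8586b6 is an ancestor of f503242.
Ancestors of f503242: {2b76646, 4e2ac20, 802be9a, f503242}.
b8586b6 is not among them, so fast-forward is not possible.

No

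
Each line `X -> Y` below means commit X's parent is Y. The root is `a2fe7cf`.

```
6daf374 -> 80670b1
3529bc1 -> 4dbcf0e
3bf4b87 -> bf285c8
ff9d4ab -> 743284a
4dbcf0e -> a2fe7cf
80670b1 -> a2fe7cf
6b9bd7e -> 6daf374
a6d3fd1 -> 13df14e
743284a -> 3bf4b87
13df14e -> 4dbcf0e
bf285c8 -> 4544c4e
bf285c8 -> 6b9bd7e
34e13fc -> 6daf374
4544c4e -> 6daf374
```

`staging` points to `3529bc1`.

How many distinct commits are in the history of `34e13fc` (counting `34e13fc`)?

4

Walking parent pointers from 34e13fc: reachable set = {34e13fc, 6daf374, 80670b1, a2fe7cf}.
That is 4 commits.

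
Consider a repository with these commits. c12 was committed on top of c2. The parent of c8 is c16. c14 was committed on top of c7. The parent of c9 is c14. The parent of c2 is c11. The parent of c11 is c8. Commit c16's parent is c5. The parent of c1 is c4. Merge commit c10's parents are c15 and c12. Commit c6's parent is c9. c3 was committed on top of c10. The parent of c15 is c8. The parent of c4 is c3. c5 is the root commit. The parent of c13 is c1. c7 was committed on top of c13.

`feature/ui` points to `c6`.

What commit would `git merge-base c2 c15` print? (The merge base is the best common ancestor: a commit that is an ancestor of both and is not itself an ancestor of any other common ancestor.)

Ancestors of c2: {c11, c16, c2, c5, c8}.
Ancestors of c15: {c15, c16, c5, c8}.
Common ancestors: {c16, c5, c8}.
Among these, c8 is not an ancestor of any other common ancestor — it is the merge base.

c8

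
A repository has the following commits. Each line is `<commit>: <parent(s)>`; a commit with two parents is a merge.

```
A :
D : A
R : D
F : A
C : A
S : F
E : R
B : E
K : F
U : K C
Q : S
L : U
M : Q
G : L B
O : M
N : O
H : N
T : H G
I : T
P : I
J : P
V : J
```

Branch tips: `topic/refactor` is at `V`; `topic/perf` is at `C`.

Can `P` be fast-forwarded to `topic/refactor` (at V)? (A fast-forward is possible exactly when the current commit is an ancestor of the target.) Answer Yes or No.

A fast-forward from P to V is possible iff P is an ancestor of V.
Ancestors of V: {A, B, C, D, E, F, G, H, I, J, K, L, M, N, O, P, Q, R, S, T, U, V}.
P is among them, so fast-forward is possible.

Yes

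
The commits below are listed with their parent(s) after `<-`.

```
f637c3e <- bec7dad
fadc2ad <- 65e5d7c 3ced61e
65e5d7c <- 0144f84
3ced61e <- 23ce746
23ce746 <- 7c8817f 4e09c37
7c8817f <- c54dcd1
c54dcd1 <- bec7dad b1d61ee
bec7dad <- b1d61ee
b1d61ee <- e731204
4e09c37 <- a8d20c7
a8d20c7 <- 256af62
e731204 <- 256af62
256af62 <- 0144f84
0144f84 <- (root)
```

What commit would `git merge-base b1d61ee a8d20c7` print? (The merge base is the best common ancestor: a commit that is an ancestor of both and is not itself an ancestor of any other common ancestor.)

Ancestors of b1d61ee: {0144f84, 256af62, b1d61ee, e731204}.
Ancestors of a8d20c7: {0144f84, 256af62, a8d20c7}.
Common ancestors: {0144f84, 256af62}.
Among these, 256af62 is not an ancestor of any other common ancestor — it is the merge base.

256af62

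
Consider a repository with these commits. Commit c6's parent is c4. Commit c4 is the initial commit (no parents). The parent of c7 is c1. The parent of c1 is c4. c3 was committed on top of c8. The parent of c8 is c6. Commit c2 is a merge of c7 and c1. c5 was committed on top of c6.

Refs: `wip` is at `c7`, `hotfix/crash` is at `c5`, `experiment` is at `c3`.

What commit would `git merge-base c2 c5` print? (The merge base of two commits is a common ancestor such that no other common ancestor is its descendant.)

c4

Ancestors of c2: {c1, c2, c4, c7}.
Ancestors of c5: {c4, c5, c6}.
Common ancestors: {c4}.
The only common ancestor is c4, so it is the merge base.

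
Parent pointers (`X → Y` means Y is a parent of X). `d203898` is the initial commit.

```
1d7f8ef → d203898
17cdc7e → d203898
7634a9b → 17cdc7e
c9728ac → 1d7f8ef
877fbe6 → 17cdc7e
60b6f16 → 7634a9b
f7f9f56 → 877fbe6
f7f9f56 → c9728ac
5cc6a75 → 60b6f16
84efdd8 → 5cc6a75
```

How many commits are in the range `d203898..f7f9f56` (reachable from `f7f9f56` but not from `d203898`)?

5

Reachable from f7f9f56: {17cdc7e, 1d7f8ef, 877fbe6, c9728ac, d203898, f7f9f56}.
Reachable from d203898: {d203898}.
In f7f9f56's history but not d203898's: {17cdc7e, 1d7f8ef, 877fbe6, c9728ac, f7f9f56} — 5 commits.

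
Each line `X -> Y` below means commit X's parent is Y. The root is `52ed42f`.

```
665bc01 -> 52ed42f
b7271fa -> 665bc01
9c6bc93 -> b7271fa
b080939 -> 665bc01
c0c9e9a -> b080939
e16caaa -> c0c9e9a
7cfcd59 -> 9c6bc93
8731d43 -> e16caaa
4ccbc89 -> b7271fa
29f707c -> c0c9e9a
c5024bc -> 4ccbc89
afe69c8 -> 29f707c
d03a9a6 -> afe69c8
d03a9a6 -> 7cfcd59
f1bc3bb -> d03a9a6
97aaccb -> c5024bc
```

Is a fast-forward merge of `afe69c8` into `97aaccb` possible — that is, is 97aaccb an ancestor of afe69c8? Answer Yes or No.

A fast-forward from 97aaccb to afe69c8 is possible iff 97aaccb is an ancestor of afe69c8.
Ancestors of afe69c8: {29f707c, 52ed42f, 665bc01, afe69c8, b080939, c0c9e9a}.
97aaccb is not among them, so fast-forward is not possible.

No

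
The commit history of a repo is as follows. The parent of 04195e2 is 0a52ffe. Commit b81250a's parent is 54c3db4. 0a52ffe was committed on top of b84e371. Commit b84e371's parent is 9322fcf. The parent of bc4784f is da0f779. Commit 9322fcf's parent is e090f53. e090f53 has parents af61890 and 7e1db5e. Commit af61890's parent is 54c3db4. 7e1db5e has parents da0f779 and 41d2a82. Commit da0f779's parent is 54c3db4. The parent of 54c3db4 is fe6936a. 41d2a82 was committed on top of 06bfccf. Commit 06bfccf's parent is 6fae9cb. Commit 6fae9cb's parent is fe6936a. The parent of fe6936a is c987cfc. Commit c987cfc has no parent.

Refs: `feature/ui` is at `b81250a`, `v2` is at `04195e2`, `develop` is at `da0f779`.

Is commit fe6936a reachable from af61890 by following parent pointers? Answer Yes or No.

Yes

Ancestors of af61890 (commits reachable by following parents): {54c3db4, af61890, c987cfc, fe6936a}.
fe6936a is in that set, so it is an ancestor of af61890.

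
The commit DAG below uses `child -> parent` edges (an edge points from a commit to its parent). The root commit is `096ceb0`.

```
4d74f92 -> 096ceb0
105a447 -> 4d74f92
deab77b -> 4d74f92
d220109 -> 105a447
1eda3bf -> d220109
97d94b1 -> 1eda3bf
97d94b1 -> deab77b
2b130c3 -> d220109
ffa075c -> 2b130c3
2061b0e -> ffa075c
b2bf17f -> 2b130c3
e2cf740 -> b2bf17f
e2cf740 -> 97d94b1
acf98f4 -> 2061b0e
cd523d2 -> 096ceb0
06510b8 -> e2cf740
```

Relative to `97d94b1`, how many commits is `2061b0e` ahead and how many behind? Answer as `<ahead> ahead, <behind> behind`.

3 ahead, 3 behind

Reachable from 2061b0e: {096ceb0, 105a447, 2061b0e, 2b130c3, 4d74f92, d220109, ffa075c}.
Reachable from 97d94b1: {096ceb0, 105a447, 1eda3bf, 4d74f92, 97d94b1, d220109, deab77b}.
Only in 2061b0e's history (ahead): {2061b0e, 2b130c3, ffa075c} — 3.
Only in 97d94b1's history (behind): {1eda3bf, 97d94b1, deab77b} — 3.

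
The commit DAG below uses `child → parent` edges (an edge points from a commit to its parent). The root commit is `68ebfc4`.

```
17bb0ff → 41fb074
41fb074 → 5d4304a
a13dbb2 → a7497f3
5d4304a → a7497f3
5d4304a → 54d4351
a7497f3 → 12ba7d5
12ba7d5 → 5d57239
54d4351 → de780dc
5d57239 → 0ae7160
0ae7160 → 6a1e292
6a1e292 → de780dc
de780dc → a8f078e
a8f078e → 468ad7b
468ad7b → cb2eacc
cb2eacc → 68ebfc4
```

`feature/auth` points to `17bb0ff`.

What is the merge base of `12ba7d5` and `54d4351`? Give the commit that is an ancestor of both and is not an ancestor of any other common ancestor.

Ancestors of 12ba7d5: {0ae7160, 12ba7d5, 468ad7b, 5d57239, 68ebfc4, 6a1e292, a8f078e, cb2eacc, de780dc}.
Ancestors of 54d4351: {468ad7b, 54d4351, 68ebfc4, a8f078e, cb2eacc, de780dc}.
Common ancestors: {468ad7b, 68ebfc4, a8f078e, cb2eacc, de780dc}.
Among these, de780dc is not an ancestor of any other common ancestor — it is the merge base.

de780dc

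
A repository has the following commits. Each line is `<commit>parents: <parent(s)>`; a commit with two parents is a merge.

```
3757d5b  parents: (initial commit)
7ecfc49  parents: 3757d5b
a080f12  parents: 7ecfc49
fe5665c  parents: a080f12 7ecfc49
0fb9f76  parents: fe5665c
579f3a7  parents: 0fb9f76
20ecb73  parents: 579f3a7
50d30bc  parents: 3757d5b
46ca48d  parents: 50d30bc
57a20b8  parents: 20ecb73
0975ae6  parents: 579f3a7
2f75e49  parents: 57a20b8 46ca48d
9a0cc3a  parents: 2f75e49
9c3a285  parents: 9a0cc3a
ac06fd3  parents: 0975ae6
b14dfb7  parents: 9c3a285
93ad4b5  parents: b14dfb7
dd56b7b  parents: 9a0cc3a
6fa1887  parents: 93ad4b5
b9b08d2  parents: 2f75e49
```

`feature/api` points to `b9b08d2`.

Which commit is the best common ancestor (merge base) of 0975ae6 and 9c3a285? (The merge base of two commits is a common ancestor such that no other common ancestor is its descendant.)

579f3a7

Ancestors of 0975ae6: {0975ae6, 0fb9f76, 3757d5b, 579f3a7, 7ecfc49, a080f12, fe5665c}.
Ancestors of 9c3a285: {0fb9f76, 20ecb73, 2f75e49, 3757d5b, 46ca48d, 50d30bc, 579f3a7, 57a20b8, 7ecfc49, 9a0cc3a, 9c3a285, a080f12, fe5665c}.
Common ancestors: {0fb9f76, 3757d5b, 579f3a7, 7ecfc49, a080f12, fe5665c}.
Among these, 579f3a7 is not an ancestor of any other common ancestor — it is the merge base.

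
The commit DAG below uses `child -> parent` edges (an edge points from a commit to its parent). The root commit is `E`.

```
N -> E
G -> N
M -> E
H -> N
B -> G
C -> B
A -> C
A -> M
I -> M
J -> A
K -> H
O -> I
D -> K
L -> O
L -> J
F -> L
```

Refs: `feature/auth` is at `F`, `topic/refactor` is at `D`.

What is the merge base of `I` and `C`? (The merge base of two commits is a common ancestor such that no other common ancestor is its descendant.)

E

Ancestors of I: {E, I, M}.
Ancestors of C: {B, C, E, G, N}.
Common ancestors: {E}.
The only common ancestor is E, so it is the merge base.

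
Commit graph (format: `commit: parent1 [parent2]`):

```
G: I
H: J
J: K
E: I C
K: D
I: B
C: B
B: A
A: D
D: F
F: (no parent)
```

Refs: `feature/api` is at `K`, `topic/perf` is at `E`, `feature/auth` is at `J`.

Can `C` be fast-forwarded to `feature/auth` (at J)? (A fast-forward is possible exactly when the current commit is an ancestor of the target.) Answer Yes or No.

No

A fast-forward from C to J is possible iff C is an ancestor of J.
Ancestors of J: {D, F, J, K}.
C is not among them, so fast-forward is not possible.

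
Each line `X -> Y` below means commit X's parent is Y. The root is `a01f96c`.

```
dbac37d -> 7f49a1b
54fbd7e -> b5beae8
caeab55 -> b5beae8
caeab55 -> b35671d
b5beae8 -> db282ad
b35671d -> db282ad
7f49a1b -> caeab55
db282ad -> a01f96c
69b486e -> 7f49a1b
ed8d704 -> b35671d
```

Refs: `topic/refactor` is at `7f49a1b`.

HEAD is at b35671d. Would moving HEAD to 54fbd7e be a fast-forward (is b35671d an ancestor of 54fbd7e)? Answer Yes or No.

No

A fast-forward from b35671d to 54fbd7e is possible iff b35671d is an ancestor of 54fbd7e.
Ancestors of 54fbd7e: {54fbd7e, a01f96c, b5beae8, db282ad}.
b35671d is not among them, so fast-forward is not possible.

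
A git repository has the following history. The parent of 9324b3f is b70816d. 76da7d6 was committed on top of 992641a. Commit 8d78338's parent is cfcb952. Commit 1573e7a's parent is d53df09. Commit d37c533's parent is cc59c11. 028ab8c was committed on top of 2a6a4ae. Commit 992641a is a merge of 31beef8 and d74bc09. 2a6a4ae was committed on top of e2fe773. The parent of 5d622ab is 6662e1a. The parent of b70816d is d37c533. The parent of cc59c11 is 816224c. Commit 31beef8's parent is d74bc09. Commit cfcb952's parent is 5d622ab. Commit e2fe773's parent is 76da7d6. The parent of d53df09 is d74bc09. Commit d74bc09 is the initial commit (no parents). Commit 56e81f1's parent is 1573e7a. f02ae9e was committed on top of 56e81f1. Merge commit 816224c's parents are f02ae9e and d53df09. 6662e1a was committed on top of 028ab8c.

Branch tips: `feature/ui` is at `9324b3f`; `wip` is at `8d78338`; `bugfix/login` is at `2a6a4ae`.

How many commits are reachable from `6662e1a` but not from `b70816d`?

Reachable from 6662e1a: {028ab8c, 2a6a4ae, 31beef8, 6662e1a, 76da7d6, 992641a, d74bc09, e2fe773}.
Reachable from b70816d: {1573e7a, 56e81f1, 816224c, b70816d, cc59c11, d37c533, d53df09, d74bc09, f02ae9e}.
In 6662e1a's history but not b70816d's: {028ab8c, 2a6a4ae, 31beef8, 6662e1a, 76da7d6, 992641a, e2fe773} — 7 commits.

7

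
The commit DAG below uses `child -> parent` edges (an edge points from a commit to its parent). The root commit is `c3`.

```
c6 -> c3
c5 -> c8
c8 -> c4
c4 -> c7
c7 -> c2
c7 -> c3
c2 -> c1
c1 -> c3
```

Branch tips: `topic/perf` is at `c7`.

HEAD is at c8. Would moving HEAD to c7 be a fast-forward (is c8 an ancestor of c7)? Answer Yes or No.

A fast-forward from c8 to c7 is possible iff c8 is an ancestor of c7.
Ancestors of c7: {c1, c2, c3, c7}.
c8 is not among them, so fast-forward is not possible.

No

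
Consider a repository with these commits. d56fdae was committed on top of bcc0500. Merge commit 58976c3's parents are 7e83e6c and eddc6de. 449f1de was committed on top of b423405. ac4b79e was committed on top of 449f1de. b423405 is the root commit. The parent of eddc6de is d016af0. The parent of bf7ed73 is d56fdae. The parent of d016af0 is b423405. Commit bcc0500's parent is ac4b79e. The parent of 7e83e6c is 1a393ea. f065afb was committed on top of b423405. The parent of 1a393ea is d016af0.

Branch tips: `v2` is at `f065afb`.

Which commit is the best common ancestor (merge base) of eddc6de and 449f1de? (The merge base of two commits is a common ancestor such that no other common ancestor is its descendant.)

Ancestors of eddc6de: {b423405, d016af0, eddc6de}.
Ancestors of 449f1de: {449f1de, b423405}.
Common ancestors: {b423405}.
The only common ancestor is b423405, so it is the merge base.

b423405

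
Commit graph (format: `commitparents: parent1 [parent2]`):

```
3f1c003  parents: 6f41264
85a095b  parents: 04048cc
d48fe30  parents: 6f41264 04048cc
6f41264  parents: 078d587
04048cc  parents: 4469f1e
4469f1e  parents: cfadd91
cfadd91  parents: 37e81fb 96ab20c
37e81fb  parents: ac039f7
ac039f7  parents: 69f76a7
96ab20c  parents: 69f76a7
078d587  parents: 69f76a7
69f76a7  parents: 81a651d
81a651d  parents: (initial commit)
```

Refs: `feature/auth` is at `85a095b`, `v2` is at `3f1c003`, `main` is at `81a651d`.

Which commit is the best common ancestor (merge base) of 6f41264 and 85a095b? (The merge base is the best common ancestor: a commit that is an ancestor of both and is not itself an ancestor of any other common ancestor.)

69f76a7

Ancestors of 6f41264: {078d587, 69f76a7, 6f41264, 81a651d}.
Ancestors of 85a095b: {04048cc, 37e81fb, 4469f1e, 69f76a7, 81a651d, 85a095b, 96ab20c, ac039f7, cfadd91}.
Common ancestors: {69f76a7, 81a651d}.
Among these, 69f76a7 is not an ancestor of any other common ancestor — it is the merge base.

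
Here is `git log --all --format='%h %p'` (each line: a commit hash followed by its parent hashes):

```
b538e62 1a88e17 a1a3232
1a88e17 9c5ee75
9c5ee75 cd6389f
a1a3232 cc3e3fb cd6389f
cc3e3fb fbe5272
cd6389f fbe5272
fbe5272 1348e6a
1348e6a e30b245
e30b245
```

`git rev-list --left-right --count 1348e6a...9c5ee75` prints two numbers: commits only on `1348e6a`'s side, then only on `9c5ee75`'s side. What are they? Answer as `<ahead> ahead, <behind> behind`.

0 ahead, 3 behind

Reachable from 1348e6a: {1348e6a, e30b245}.
Reachable from 9c5ee75: {1348e6a, 9c5ee75, cd6389f, e30b245, fbe5272}.
Only in 1348e6a's history (ahead): {} — 0.
Only in 9c5ee75's history (behind): {9c5ee75, cd6389f, fbe5272} — 3.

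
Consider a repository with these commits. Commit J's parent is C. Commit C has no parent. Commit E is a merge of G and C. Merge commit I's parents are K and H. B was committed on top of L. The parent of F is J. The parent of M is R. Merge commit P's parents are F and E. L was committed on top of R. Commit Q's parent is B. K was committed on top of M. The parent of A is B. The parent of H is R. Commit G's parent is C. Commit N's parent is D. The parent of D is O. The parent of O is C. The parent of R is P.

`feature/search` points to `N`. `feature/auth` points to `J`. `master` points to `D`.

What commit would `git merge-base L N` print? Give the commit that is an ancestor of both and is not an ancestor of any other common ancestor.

C

Ancestors of L: {C, E, F, G, J, L, P, R}.
Ancestors of N: {C, D, N, O}.
Common ancestors: {C}.
The only common ancestor is C, so it is the merge base.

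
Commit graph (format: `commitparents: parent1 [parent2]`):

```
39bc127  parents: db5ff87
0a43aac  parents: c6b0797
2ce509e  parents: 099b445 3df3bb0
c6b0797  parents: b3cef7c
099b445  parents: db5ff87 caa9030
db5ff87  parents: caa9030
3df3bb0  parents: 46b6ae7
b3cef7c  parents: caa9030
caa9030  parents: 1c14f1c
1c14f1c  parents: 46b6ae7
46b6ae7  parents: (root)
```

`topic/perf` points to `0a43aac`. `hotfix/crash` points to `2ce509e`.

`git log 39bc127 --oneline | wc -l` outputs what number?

Walking parent pointers from 39bc127: reachable set = {1c14f1c, 39bc127, 46b6ae7, caa9030, db5ff87}.
That is 5 commits.

5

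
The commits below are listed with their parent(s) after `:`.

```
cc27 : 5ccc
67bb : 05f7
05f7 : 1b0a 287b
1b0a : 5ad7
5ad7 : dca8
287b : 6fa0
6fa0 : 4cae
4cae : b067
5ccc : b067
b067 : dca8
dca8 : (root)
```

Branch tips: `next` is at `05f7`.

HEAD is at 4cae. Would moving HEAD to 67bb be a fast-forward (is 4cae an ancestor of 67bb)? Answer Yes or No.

Yes

A fast-forward from 4cae to 67bb is possible iff 4cae is an ancestor of 67bb.
Ancestors of 67bb: {05f7, 1b0a, 287b, 4cae, 5ad7, 67bb, 6fa0, b067, dca8}.
4cae is among them, so fast-forward is possible.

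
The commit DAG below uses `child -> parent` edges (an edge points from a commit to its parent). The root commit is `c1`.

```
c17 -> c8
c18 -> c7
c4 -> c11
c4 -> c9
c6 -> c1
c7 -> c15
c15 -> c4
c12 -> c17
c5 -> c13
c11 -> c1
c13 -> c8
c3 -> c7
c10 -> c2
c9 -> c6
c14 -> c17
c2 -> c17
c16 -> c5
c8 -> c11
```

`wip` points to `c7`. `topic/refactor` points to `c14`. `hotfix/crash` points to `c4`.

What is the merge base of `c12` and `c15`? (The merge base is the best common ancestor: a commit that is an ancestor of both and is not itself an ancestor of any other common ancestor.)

Ancestors of c12: {c1, c11, c12, c17, c8}.
Ancestors of c15: {c1, c11, c15, c4, c6, c9}.
Common ancestors: {c1, c11}.
Among these, c11 is not an ancestor of any other common ancestor — it is the merge base.

c11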